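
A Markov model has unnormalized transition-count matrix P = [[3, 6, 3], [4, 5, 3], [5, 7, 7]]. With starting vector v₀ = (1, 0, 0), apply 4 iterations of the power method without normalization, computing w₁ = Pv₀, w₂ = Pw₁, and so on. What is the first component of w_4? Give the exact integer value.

w1 = Pv₀ = (3·1 + 6·0 + 3·0; 4·1 + 5·0 + 3·0; 5·1 + 7·0 + 7·0) = (3, 4, 5)
w2 = Pw1 = (3·3 + 6·4 + 3·5; 4·3 + 5·4 + 3·5; 5·3 + 7·4 + 7·5) = (48, 47, 78)
w3 = Pw2 = (660, 661, 1115)
w4 = Pw3 = (9291, 9290, 15732)
The requested component of w4 is 9291.

9291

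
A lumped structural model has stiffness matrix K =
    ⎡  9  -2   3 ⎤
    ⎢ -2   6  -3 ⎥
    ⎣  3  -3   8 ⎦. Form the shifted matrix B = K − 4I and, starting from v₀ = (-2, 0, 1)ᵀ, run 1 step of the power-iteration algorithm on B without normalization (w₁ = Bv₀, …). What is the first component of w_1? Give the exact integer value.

B = K − 4I has rows (5, -2, 3); (-2, 2, -3); (3, -3, 4)
w1 = Bv₀ = (-7, 1, -2)
Requested component of w1: -7

-7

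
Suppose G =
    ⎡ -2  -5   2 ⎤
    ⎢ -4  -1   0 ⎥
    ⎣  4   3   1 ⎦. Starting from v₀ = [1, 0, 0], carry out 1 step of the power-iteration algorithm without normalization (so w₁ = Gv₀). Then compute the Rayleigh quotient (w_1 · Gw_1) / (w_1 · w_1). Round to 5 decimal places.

w1 = Gv₀ = (-2, -4, 4)
Gw1 = (32, 12, -16)
w1·Gw1 = (-2)·32 + (-4)·12 + 4·(-16) = -176; w1·w1 = (-2)·(-2) + (-4)·(-4) + 4·4 = 36
λ ≈ -176/36 = -4.88889

λ ≈ -4.88889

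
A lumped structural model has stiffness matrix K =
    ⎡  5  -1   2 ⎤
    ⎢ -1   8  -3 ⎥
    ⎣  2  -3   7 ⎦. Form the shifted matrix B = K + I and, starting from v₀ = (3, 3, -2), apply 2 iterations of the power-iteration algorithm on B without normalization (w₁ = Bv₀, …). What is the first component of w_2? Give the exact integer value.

B = K + I has rows (6, -1, 2); (-1, 9, -3); (2, -3, 8)
w1 = Bv₀ = (6·3 + (-1)·3 + 2·(-2); (-1)·3 + 9·3 + (-3)·(-2); 2·3 + (-3)·3 + 8·(-2)) = (11, 30, -19)
w2 = Bw1 = (6·11 + (-1)·30 + 2·(-19); (-1)·11 + 9·30 + (-3)·(-19); 2·11 + (-3)·30 + 8·(-19)) = (-2, 316, -220)
Requested component of w2: -2

-2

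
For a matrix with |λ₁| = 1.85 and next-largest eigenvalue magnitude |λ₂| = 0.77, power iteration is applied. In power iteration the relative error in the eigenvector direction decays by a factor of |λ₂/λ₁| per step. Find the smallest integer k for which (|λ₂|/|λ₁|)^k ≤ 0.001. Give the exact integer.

|λ₂/λ₁| = 0.77/1.85 = 0.41622
Need k ≥ ln(0.001) / ln(0.41622) = -6.9078 / -0.8766 ≈ 7.881
Smallest integer k satisfying the bound: 8

8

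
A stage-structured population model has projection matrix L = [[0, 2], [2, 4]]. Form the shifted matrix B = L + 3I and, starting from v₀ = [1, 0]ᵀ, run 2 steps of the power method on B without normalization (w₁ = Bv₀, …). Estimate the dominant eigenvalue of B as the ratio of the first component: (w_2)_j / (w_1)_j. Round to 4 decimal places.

B = L + 3I has rows (3, 2); (2, 7)
w1 = Bv₀ = (3, 2)
w2 = Bw1 = (13, 20)
Ratio: 13/3 = 4.3333

μ ≈ 4.3333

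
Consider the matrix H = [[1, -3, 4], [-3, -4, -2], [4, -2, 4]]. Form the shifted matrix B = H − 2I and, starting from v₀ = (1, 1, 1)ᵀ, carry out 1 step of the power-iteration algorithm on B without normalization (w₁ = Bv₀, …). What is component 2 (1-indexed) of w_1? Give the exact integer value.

B = H − 2I has rows (-1, -3, 4); (-3, -6, -2); (4, -2, 2)
w1 = Bv₀ = ((-1)·1 + (-3)·1 + 4·1; (-3)·1 + (-6)·1 + (-2)·1; 4·1 + (-2)·1 + 2·1) = (0, -11, 4)
Requested component of w1: -11

-11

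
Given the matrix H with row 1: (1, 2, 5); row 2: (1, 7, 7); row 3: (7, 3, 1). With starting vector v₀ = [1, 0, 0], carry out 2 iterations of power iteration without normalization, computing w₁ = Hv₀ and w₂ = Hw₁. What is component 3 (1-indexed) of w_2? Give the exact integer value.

17

w1 = Hv₀ = (1·1 + 2·0 + 5·0; 1·1 + 7·0 + 7·0; 7·1 + 3·0 + 1·0) = (1, 1, 7)
w2 = Hw1 = (1·1 + 2·1 + 5·7; 1·1 + 7·1 + 7·7; 7·1 + 3·1 + 1·7) = (38, 57, 17)
The requested component of w2 is 17.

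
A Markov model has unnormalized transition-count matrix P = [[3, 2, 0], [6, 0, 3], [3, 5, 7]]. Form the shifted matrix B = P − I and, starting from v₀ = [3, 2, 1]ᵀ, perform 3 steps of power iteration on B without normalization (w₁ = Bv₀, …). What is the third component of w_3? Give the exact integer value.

2404

B = P − I has rows (2, 2, 0); (6, -1, 3); (3, 5, 6)
w1 = Bv₀ = (2·3 + 2·2 + 0·1; 6·3 + (-1)·2 + 3·1; 3·3 + 5·2 + 6·1) = (10, 19, 25)
w2 = Bw1 = (2·10 + 2·19 + 0·25; 6·10 + (-1)·19 + 3·25; 3·10 + 5·19 + 6·25) = (58, 116, 275)
w3 = Bw2 = (348, 1057, 2404)
Requested component of w3: 2404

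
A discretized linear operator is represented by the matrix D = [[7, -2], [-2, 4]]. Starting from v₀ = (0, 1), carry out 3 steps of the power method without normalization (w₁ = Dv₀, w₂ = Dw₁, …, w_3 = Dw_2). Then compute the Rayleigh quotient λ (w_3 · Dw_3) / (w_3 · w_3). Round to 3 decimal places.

7.945

w1 = Dv₀ = (7·0 + (-2)·1; (-2)·0 + 4·1) = (-2, 4)
w2 = Dw1 = (7·(-2) + (-2)·4; (-2)·(-2) + 4·4) = (-22, 20)
w3 = Dw2 = (-194, 124)
Dw3 = (-1606, 884)
w3·Dw3 = (-194)·(-1606) + 124·884 = 421180; w3·w3 = (-194)·(-194) + 124·124 = 53012
λ ≈ 421180/53012 = 7.945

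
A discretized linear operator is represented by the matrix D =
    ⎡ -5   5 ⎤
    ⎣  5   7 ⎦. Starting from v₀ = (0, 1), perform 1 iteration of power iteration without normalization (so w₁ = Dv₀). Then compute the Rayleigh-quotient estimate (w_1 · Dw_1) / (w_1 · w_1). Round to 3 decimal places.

w1 = Dv₀ = (5, 7)
Dw1 = (10, 74)
w1·Dw1 = 5·10 + 7·74 = 568; w1·w1 = 5·5 + 7·7 = 74
λ ≈ 568/74 = 7.676

λ ≈ 7.676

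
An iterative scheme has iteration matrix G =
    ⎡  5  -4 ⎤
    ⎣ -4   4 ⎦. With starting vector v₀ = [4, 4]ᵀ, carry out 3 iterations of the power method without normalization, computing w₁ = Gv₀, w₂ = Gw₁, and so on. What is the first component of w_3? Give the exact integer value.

w1 = Gv₀ = (4, 0)
w2 = Gw1 = (20, -16)
w3 = Gw2 = (164, -144)
The requested component of w3 is 164.

164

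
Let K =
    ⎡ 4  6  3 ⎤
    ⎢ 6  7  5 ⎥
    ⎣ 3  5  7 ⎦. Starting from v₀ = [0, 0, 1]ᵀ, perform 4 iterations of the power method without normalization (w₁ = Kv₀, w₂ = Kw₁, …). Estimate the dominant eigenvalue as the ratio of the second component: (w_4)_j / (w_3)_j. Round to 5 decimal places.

λ ≈ 15.67566

w1 = Kv₀ = (3, 5, 7)
w2 = Kw1 = (63, 88, 83)
w3 = Kw2 = (1029, 1409, 1210)
w4 = Kw3 = (16200, 22087, 18602)
Ratio at component: 22087 / 1409 = 15.67566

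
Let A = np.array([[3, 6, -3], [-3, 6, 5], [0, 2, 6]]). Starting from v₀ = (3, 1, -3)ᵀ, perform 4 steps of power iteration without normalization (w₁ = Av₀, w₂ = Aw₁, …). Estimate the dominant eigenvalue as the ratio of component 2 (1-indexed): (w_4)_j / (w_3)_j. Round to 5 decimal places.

7.40780

w1 = Av₀ = (24, -18, -16)
w2 = Aw1 = (12, -260, -132)
w3 = Aw2 = (-1128, -2256, -1312)
w4 = Aw3 = (-12984, -16712, -12384)
Ratio at component: -16712 / -2256 = 7.40780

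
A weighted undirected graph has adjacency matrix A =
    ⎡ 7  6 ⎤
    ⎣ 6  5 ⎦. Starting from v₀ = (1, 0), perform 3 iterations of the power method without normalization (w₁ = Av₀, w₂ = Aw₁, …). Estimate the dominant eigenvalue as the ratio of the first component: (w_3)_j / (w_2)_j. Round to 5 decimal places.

w1 = Av₀ = (7, 6)
w2 = Aw1 = (85, 72)
w3 = Aw2 = (1027, 870)
Ratio at component: 1027 / 85 = 12.08235

λ ≈ 12.08235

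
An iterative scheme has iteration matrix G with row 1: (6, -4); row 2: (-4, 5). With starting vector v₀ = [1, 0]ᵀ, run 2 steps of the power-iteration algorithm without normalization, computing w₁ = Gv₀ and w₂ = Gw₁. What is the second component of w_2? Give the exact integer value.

w1 = Gv₀ = (6, -4)
w2 = Gw1 = (52, -44)
The requested component of w2 is -44.

-44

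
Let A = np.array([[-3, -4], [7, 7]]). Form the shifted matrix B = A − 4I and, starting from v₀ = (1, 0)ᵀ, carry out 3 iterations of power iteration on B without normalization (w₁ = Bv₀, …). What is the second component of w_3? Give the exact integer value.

B = A − 4I has rows (-7, -4); (7, 3)
w1 = Bv₀ = ((-7)·1 + (-4)·0; 7·1 + 3·0) = (-7, 7)
w2 = Bw1 = ((-7)·(-7) + (-4)·7; 7·(-7) + 3·7) = (21, -28)
w3 = Bw2 = (-35, 63)
Requested component of w3: 63

63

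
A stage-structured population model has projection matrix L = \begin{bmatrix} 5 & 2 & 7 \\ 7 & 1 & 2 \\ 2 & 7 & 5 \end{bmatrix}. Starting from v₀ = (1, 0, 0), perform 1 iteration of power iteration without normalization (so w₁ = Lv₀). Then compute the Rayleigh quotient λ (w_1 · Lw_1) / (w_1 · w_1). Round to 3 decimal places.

λ ≈ 9.295

w1 = Lv₀ = (5·1 + 2·0 + 7·0; 7·1 + 1·0 + 2·0; 2·1 + 7·0 + 5·0) = (5, 7, 2)
Lw1 = (53, 46, 69)
w1·Lw1 = 5·53 + 7·46 + 2·69 = 725; w1·w1 = 5·5 + 7·7 + 2·2 = 78
λ ≈ 725/78 = 9.295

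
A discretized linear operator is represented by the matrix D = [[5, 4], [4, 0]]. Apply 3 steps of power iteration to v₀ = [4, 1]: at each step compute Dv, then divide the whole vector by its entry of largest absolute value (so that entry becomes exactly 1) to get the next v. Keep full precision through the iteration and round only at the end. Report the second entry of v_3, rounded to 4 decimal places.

Dv0 = (24.00000, 16.00000); divide by 24.00000 → v1 = (1.00000, 0.66667)
Dv1 = (7.66667, 4.00000); divide by 7.66667 → v2 = (1.00000, 0.52174)
Dv2 = (7.08696, 4.00000); divide by 7.08696 → v3 = (1.00000, 0.56442)
Requested entry of v3: 736/1304 = 0.5644

0.5644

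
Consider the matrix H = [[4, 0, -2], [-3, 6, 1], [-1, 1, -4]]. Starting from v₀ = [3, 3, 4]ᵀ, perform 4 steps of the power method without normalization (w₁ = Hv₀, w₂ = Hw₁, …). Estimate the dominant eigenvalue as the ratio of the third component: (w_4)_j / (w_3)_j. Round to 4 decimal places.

-4.6310

w1 = Hv₀ = (4·3 + 0·3 + (-2)·4; (-3)·3 + 6·3 + 1·4; (-1)·3 + 1·3 + (-4)·4) = (4, 13, -16)
w2 = Hw1 = (4·4 + 0·13 + (-2)·(-16); (-3)·4 + 6·13 + 1·(-16); (-1)·4 + 1·13 + (-4)·(-16)) = (48, 50, 73)
w3 = Hw2 = (46, 229, -290)
w4 = Hw3 = (764, 946, 1343)
Ratio at component: 1343 / -290 = -4.6310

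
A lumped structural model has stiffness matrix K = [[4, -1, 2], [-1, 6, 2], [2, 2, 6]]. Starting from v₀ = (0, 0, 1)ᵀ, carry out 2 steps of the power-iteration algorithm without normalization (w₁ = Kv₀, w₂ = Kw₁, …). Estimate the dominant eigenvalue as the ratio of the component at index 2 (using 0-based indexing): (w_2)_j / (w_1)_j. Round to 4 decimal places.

λ ≈ 7.3333

w1 = Kv₀ = (4·0 + (-1)·0 + 2·1; (-1)·0 + 6·0 + 2·1; 2·0 + 2·0 + 6·1) = (2, 2, 6)
w2 = Kw1 = (4·2 + (-1)·2 + 2·6; (-1)·2 + 6·2 + 2·6; 2·2 + 2·2 + 6·6) = (18, 22, 44)
Ratio at component: 44 / 6 = 7.3333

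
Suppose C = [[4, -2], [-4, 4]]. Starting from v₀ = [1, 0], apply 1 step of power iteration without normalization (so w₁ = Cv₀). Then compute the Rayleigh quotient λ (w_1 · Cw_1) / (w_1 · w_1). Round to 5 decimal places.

w1 = Cv₀ = (4·1 + (-2)·0; (-4)·1 + 4·0) = (4, -4)
Cw1 = (24, -32)
w1·Cw1 = 4·24 + (-4)·(-32) = 224; w1·w1 = 4·4 + (-4)·(-4) = 32
λ ≈ 224/32 = 7.00000

λ ≈ 7.00000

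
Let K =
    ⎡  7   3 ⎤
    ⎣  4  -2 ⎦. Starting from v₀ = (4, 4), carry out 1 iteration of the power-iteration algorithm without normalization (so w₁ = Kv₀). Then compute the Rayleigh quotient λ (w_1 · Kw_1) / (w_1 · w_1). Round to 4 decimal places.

8.0000

w1 = Kv₀ = (7·4 + 3·4; 4·4 + (-2)·4) = (40, 8)
Kw1 = (304, 144)
w1·Kw1 = 40·304 + 8·144 = 13312; w1·w1 = 40·40 + 8·8 = 1664
λ ≈ 13312/1664 = 8.0000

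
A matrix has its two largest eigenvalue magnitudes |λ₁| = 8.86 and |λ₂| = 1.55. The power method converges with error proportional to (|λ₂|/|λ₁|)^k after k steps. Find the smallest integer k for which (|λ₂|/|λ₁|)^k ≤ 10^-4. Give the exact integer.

6

|λ₂/λ₁| = 1.55/8.86 = 0.17494
Need k ≥ ln(10^-4) / ln(0.17494) = -9.2103 / -1.7433 ≈ 5.283
Smallest integer k satisfying the bound: 6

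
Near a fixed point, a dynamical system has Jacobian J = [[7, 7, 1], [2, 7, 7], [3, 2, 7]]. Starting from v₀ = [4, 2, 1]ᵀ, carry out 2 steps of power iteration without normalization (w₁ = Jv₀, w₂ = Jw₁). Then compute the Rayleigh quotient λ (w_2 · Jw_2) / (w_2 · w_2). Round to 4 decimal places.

w1 = Jv₀ = (43, 29, 23)
w2 = Jw1 = (527, 450, 348)
Jw2 = (7187, 6640, 4917)
w2·Jw2 = 527·7187 + 450·6640 + 348·4917 = 8486665; w2·w2 = 527·527 + 450·450 + 348·348 = 601333
λ ≈ 8486665/601333 = 14.1131

λ ≈ 14.1131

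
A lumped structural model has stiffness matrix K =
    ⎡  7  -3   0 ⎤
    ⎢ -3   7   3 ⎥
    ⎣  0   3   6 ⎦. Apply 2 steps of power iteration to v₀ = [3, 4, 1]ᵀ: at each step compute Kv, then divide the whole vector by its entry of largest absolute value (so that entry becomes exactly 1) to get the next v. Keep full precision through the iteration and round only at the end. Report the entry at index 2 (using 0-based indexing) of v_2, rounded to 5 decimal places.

0.96133

Kv0 = (9.000000, 22.000000, 18.000000); divide by 22.000000 → v1 = (0.409091, 1.000000, 0.818182)
Kv1 = (-0.136364, 8.227273, 7.909091); divide by 8.227273 → v2 = (-0.016575, 1.000000, 0.961326)
Requested entry of v2: 174/181 = 0.96133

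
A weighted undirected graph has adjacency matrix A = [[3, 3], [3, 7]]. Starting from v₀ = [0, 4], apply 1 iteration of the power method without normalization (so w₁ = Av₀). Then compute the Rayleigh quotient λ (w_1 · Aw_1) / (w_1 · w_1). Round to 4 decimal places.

w1 = Av₀ = (3·0 + 3·4; 3·0 + 7·4) = (12, 28)
Aw1 = (120, 232)
w1·Aw1 = 12·120 + 28·232 = 7936; w1·w1 = 12·12 + 28·28 = 928
λ ≈ 7936/928 = 8.5517

λ ≈ 8.5517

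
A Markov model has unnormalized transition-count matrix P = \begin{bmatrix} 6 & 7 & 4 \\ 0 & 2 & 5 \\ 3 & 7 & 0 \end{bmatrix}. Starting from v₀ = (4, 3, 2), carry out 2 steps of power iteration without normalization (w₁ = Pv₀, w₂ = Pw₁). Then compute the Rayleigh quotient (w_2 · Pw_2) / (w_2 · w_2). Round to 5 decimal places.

w1 = Pv₀ = (6·4 + 7·3 + 4·2; 0·4 + 2·3 + 5·2; 3·4 + 7·3 + 0·2) = (53, 16, 33)
w2 = Pw1 = (6·53 + 7·16 + 4·33; 0·53 + 2·16 + 5·33; 3·53 + 7·16 + 0·33) = (562, 197, 271)
Pw2 = (5835, 1749, 3065)
w2·Pw2 = 562·5835 + 197·1749 + 271·3065 = 4454438; w2·w2 = 562·562 + 197·197 + 271·271 = 428094
λ ≈ 4454438/428094 = 10.40528

λ ≈ 10.40528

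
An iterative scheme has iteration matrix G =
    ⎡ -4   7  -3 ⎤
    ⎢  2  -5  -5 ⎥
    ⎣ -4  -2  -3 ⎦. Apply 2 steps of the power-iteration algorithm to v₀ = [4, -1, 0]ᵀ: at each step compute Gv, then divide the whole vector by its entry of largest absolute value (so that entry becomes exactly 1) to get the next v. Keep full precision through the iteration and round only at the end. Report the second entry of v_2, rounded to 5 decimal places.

Gv0 = (-23.000000, 13.000000, -14.000000); divide by -23.000000 → v1 = (1.000000, -0.565217, 0.608696)
Gv1 = (-9.782609, 1.782609, -4.695652); divide by -9.782609 → v2 = (1.000000, -0.182222, 0.480000)
Requested entry of v2: -41/225 = -0.18222

-0.18222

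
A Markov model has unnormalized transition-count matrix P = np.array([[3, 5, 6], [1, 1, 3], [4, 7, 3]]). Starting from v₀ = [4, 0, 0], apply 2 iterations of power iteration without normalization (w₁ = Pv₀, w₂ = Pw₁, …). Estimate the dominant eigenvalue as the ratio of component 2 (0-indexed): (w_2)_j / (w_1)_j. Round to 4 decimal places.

w1 = Pv₀ = (12, 4, 16)
w2 = Pw1 = (152, 64, 124)
Ratio at component: 124 / 16 = 7.7500

λ ≈ 7.7500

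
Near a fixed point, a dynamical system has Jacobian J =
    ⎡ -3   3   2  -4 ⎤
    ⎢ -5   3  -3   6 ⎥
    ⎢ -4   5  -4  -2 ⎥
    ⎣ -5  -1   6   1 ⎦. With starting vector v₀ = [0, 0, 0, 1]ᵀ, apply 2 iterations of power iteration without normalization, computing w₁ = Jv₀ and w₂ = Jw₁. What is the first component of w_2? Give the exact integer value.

22

w1 = Jv₀ = ((-3)·0 + 3·0 + 2·0 + (-4)·1; (-5)·0 + 3·0 + (-3)·0 + 6·1; (-4)·0 + 5·0 + (-4)·0 + (-2)·1; (-5)·0 + (-1)·0 + 6·0 + 1·1) = (-4, 6, -2, 1)
w2 = Jw1 = ((-3)·(-4) + 3·6 + 2·(-2) + (-4)·1; (-5)·(-4) + 3·6 + (-3)·(-2) + 6·1; (-4)·(-4) + 5·6 + (-4)·(-2) + (-2)·1; (-5)·(-4) + (-1)·6 + 6·(-2) + 1·1) = (22, 50, 52, 3)
The requested component of w2 is 22.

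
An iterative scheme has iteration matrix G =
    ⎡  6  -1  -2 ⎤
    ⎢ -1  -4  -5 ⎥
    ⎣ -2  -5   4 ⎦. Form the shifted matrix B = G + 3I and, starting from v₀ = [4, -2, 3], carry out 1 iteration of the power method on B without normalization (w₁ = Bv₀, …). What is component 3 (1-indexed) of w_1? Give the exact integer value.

B = G + 3I has rows (9, -1, -2); (-1, -1, -5); (-2, -5, 7)
w1 = Bv₀ = (9·4 + (-1)·(-2) + (-2)·3; (-1)·4 + (-1)·(-2) + (-5)·3; (-2)·4 + (-5)·(-2) + 7·3) = (32, -17, 23)
Requested component of w1: 23

23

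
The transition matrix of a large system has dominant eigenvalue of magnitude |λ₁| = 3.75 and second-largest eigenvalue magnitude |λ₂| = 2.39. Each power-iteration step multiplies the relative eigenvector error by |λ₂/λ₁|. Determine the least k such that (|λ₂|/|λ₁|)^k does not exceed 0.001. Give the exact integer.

16

|λ₂/λ₁| = 2.39/3.75 = 0.63733
Need k ≥ ln(0.001) / ln(0.63733) = -6.9078 / -0.4505 ≈ 15.335
Smallest integer k satisfying the bound: 16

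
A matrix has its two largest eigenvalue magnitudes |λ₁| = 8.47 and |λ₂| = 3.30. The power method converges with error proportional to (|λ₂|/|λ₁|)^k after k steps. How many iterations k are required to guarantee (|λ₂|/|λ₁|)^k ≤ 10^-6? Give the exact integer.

|λ₂/λ₁| = 3.30/8.47 = 0.38961
Need k ≥ ln(10^-6) / ln(0.38961) = -13.8155 / -0.9426 ≈ 14.657
Smallest integer k satisfying the bound: 15

15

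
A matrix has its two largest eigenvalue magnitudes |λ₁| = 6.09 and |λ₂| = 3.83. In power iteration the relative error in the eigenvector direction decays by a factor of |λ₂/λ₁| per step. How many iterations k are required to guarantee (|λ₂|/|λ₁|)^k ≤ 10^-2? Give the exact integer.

10

|λ₂/λ₁| = 3.83/6.09 = 0.62890
Need k ≥ ln(10^-2) / ln(0.62890) = -4.6052 / -0.4638 ≈ 9.930
Smallest integer k satisfying the bound: 10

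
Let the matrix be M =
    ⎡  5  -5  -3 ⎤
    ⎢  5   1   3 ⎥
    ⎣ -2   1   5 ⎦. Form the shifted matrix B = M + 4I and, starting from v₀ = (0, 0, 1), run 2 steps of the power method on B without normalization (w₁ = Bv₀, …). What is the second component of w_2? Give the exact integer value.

B = M + 4I has rows (9, -5, -3); (5, 5, 3); (-2, 1, 9)
w1 = Bv₀ = (9·0 + (-5)·0 + (-3)·1; 5·0 + 5·0 + 3·1; (-2)·0 + 1·0 + 9·1) = (-3, 3, 9)
w2 = Bw1 = (9·(-3) + (-5)·3 + (-3)·9; 5·(-3) + 5·3 + 3·9; (-2)·(-3) + 1·3 + 9·9) = (-69, 27, 90)
Requested component of w2: 27

27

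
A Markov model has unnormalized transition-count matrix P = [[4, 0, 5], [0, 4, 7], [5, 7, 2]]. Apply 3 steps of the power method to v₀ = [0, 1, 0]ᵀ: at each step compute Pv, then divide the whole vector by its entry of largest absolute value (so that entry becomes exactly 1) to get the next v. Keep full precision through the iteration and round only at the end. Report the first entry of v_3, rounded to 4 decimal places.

0.4902

Pv0 = (0.00000, 4.00000, 7.00000); divide by 7.00000 → v1 = (0.00000, 0.57143, 1.00000)
Pv1 = (5.00000, 9.28571, 6.00000); divide by 9.28571 → v2 = (0.53846, 1.00000, 0.64615)
Pv2 = (5.38462, 8.52308, 10.98462); divide by 10.98462 → v3 = (0.49020, 0.77591, 1.00000)
Requested entry of v3: 350/714 = 0.4902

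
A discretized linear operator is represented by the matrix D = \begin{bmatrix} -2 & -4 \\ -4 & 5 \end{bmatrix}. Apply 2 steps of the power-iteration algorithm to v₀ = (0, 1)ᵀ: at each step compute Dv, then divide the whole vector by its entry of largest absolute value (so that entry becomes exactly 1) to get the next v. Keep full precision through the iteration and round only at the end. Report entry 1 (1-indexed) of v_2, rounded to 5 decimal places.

-0.29268

Dv0 = (-4.000000, 5.000000); divide by 5.000000 → v1 = (-0.800000, 1.000000)
Dv1 = (-2.400000, 8.200000); divide by 8.200000 → v2 = (-0.292683, 1.000000)
Requested entry of v2: -12/41 = -0.29268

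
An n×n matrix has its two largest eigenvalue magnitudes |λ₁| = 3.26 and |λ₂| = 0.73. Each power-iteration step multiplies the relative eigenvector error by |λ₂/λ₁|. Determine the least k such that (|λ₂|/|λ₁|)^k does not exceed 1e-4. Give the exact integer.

7

|λ₂/λ₁| = 0.73/3.26 = 0.22393
Need k ≥ ln(1e-4) / ln(0.22393) = -9.2103 / -1.4964 ≈ 6.155
Smallest integer k satisfying the bound: 7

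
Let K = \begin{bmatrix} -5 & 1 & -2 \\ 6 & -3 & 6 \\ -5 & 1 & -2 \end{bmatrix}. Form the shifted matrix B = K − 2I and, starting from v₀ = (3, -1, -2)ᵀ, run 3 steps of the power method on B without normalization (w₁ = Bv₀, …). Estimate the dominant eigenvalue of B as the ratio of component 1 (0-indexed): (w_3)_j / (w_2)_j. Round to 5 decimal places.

-13.13270

B = K − 2I has rows (-7, 1, -2); (6, -5, 6); (-5, 1, -4)
w1 = Bv₀ = (-18, 11, -8)
w2 = Bw1 = (153, -211, 133)
w3 = Bw2 = (-1548, 2771, -1508)
Ratio: 2771/-211 = -13.13270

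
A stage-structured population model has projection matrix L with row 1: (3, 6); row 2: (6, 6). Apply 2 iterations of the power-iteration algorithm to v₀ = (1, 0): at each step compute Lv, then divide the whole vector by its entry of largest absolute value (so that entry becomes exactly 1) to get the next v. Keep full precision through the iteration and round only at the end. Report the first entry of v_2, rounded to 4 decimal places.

Lv0 = (3.00000, 6.00000); divide by 6.00000 → v1 = (0.50000, 1.00000)
Lv1 = (7.50000, 9.00000); divide by 9.00000 → v2 = (0.83333, 1.00000)
Requested entry of v2: 45/54 = 0.8333

0.8333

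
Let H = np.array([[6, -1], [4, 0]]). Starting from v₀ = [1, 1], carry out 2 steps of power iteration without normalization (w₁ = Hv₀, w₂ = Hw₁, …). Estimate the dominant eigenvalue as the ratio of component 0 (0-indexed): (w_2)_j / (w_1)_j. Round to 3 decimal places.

w1 = Hv₀ = (6·1 + (-1)·1; 4·1 + 0·1) = (5, 4)
w2 = Hw1 = (6·5 + (-1)·4; 4·5 + 0·4) = (26, 20)
Ratio at component: 26 / 5 = 5.200

5.200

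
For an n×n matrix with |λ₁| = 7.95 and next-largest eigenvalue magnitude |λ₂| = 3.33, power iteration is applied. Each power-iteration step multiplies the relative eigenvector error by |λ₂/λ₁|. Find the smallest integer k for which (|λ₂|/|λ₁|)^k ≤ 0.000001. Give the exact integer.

16

|λ₂/λ₁| = 3.33/7.95 = 0.41887
Need k ≥ ln(0.000001) / ln(0.41887) = -13.8155 / -0.8702 ≈ 15.876
Smallest integer k satisfying the bound: 16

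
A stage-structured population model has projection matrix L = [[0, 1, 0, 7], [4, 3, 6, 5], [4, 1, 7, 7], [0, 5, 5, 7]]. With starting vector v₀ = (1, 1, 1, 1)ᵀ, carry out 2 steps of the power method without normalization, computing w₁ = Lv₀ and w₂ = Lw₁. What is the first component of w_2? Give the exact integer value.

w1 = Lv₀ = (0·1 + 1·1 + 0·1 + 7·1; 4·1 + 3·1 + 6·1 + 5·1; 4·1 + 1·1 + 7·1 + 7·1; 0·1 + 5·1 + 5·1 + 7·1) = (8, 18, 19, 17)
w2 = Lw1 = (0·8 + 1·18 + 0·19 + 7·17; 4·8 + 3·18 + 6·19 + 5·17; 4·8 + 1·18 + 7·19 + 7·17; 0·8 + 5·18 + 5·19 + 7·17) = (137, 285, 302, 304)
The requested component of w2 is 137.

137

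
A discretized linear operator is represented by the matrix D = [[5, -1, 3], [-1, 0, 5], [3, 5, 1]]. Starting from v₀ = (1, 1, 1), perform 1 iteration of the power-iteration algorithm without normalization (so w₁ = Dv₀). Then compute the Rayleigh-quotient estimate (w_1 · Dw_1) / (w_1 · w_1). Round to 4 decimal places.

6.9041

w1 = Dv₀ = (5·1 + (-1)·1 + 3·1; (-1)·1 + 0·1 + 5·1; 3·1 + 5·1 + 1·1) = (7, 4, 9)
Dw1 = (58, 38, 50)
w1·Dw1 = 7·58 + 4·38 + 9·50 = 1008; w1·w1 = 7·7 + 4·4 + 9·9 = 146
λ ≈ 1008/146 = 6.9041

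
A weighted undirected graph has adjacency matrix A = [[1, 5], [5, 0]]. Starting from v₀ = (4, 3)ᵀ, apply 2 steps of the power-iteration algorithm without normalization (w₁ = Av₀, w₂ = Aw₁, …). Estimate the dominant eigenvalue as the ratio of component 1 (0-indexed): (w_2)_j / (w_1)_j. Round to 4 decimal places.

λ ≈ 4.7500

w1 = Av₀ = (19, 20)
w2 = Aw1 = (119, 95)
Ratio at component: 95 / 20 = 4.7500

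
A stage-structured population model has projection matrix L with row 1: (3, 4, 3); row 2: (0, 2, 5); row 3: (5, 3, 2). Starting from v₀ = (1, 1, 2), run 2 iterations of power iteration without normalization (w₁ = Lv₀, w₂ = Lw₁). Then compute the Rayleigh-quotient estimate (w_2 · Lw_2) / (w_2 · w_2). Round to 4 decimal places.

λ ≈ 8.9679

w1 = Lv₀ = (3·1 + 4·1 + 3·2; 0·1 + 2·1 + 5·2; 5·1 + 3·1 + 2·2) = (13, 12, 12)
w2 = Lw1 = (3·13 + 4·12 + 3·12; 0·13 + 2·12 + 5·12; 5·13 + 3·12 + 2·12) = (123, 84, 125)
Lw2 = (1080, 793, 1117)
w2·Lw2 = 123·1080 + 84·793 + 125·1117 = 339077; w2·w2 = 123·123 + 84·84 + 125·125 = 37810
λ ≈ 339077/37810 = 8.9679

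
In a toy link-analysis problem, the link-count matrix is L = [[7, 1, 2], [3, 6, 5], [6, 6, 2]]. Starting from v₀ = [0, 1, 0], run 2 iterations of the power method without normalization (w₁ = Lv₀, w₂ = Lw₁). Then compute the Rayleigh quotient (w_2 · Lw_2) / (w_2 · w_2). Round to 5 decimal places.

11.73922

w1 = Lv₀ = (7·0 + 1·1 + 2·0; 3·0 + 6·1 + 5·0; 6·0 + 6·1 + 2·0) = (1, 6, 6)
w2 = Lw1 = (7·1 + 1·6 + 2·6; 3·1 + 6·6 + 5·6; 6·1 + 6·6 + 2·6) = (25, 69, 54)
Lw2 = (352, 759, 672)
w2·Lw2 = 25·352 + 69·759 + 54·672 = 97459; w2·w2 = 25·25 + 69·69 + 54·54 = 8302
λ ≈ 97459/8302 = 11.73922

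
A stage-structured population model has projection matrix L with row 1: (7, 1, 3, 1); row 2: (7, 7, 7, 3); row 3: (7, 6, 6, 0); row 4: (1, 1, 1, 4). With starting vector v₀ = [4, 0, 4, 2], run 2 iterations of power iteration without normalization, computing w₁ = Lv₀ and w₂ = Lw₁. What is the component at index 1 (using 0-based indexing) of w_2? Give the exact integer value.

1140

w1 = Lv₀ = (7·4 + 1·0 + 3·4 + 1·2; 7·4 + 7·0 + 7·4 + 3·2; 7·4 + 6·0 + 6·4 + 0·2; 1·4 + 1·0 + 1·4 + 4·2) = (42, 62, 52, 16)
w2 = Lw1 = (7·42 + 1·62 + 3·52 + 1·16; 7·42 + 7·62 + 7·52 + 3·16; 7·42 + 6·62 + 6·52 + 0·16; 1·42 + 1·62 + 1·52 + 4·16) = (528, 1140, 978, 220)
The requested component of w2 is 1140.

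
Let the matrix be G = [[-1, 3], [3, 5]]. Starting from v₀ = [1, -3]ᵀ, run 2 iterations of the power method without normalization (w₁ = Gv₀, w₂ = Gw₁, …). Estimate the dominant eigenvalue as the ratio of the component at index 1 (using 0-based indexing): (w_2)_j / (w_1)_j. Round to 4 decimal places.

w1 = Gv₀ = ((-1)·1 + 3·(-3); 3·1 + 5·(-3)) = (-10, -12)
w2 = Gw1 = ((-1)·(-10) + 3·(-12); 3·(-10) + 5·(-12)) = (-26, -90)
Ratio at component: -90 / -12 = 7.5000

λ ≈ 7.5000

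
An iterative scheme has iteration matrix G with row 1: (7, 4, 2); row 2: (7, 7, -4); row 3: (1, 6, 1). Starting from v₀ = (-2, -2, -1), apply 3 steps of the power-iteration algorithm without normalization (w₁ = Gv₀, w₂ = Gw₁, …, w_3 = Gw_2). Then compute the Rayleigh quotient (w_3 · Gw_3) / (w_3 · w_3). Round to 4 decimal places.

λ ≈ 11.9115

w1 = Gv₀ = (7·(-2) + 4·(-2) + 2·(-1); 7·(-2) + 7·(-2) + (-4)·(-1); 1·(-2) + 6·(-2) + 1·(-1)) = (-24, -24, -15)
w2 = Gw1 = (7·(-24) + 4·(-24) + 2·(-15); 7·(-24) + 7·(-24) + (-4)·(-15); 1·(-24) + 6·(-24) + 1·(-15)) = (-294, -276, -183)
w3 = Gw2 = (-3528, -3258, -2133)
Gw3 = (-41994, -38970, -25209)
w3·Gw3 = (-3528)·(-41994) + (-3258)·(-38970) + (-2133)·(-25209) = 328889889; w3·w3 = (-3528)·(-3528) + (-3258)·(-3258) + (-2133)·(-2133) = 27611037
λ ≈ 328889889/27611037 = 11.9115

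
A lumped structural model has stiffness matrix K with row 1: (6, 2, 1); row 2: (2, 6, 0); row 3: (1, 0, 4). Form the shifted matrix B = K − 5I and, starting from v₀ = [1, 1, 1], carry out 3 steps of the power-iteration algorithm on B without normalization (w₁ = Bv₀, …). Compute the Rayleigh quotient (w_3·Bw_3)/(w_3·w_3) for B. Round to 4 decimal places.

B = K − 5I has rows (1, 2, 1); (2, 1, 0); (1, 0, -1)
w1 = Bv₀ = (4, 3, 0)
w2 = Bw1 = (10, 11, 4)
w3 = Bw2 = (36, 31, 6)
Bw3 = (104, 103, 30)
w3·Bw3 = 7117; w3·w3 = 2293; μ ≈ 7117/2293 = 3.1038

3.1038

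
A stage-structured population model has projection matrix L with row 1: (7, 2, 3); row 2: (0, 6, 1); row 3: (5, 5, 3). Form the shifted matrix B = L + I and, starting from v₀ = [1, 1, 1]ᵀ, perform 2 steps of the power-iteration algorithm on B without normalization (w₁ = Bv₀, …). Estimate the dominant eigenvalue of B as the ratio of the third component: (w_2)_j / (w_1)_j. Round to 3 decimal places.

B = L + I has rows (8, 2, 3); (0, 7, 1); (5, 5, 4)
w1 = Bv₀ = (13, 8, 14)
w2 = Bw1 = (162, 70, 161)
Ratio: 161/14 = 11.500

11.500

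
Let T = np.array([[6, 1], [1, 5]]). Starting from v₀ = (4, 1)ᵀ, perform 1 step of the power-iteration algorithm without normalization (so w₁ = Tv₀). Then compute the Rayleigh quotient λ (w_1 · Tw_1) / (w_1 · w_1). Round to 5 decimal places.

λ ≈ 6.52266

w1 = Tv₀ = (6·4 + 1·1; 1·4 + 5·1) = (25, 9)
Tw1 = (159, 70)
w1·Tw1 = 25·159 + 9·70 = 4605; w1·w1 = 25·25 + 9·9 = 706
λ ≈ 4605/706 = 6.52266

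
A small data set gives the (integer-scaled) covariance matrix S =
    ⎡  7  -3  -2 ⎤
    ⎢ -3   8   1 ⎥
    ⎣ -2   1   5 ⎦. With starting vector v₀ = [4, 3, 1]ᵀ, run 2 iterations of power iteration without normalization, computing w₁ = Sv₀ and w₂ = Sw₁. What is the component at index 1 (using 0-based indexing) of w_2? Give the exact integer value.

w1 = Sv₀ = (7·4 + (-3)·3 + (-2)·1; (-3)·4 + 8·3 + 1·1; (-2)·4 + 1·3 + 5·1) = (17, 13, 0)
w2 = Sw1 = (7·17 + (-3)·13 + (-2)·0; (-3)·17 + 8·13 + 1·0; (-2)·17 + 1·13 + 5·0) = (80, 53, -21)
The requested component of w2 is 53.

53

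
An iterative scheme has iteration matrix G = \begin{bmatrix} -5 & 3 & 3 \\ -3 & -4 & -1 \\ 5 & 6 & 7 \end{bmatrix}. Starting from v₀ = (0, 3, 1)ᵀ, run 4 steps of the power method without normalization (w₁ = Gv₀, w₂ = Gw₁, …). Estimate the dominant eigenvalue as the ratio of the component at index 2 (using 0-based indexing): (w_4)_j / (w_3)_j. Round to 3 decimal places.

9.731

w1 = Gv₀ = (12, -13, 25)
w2 = Gw1 = (-24, -9, 157)
w3 = Gw2 = (564, -49, 925)
w4 = Gw3 = (-192, -2421, 9001)
Ratio at component: 9001 / 925 = 9.731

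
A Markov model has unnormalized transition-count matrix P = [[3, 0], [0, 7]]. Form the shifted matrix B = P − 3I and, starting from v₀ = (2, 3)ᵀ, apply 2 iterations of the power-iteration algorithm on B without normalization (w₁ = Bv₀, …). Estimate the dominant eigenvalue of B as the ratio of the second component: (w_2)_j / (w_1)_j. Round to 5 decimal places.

μ ≈ 4.00000

B = P − 3I has rows (0, 0); (0, 4)
w1 = Bv₀ = (0·2 + 0·3; 0·2 + 4·3) = (0, 12)
w2 = Bw1 = (0·0 + 0·12; 0·0 + 4·12) = (0, 48)
Ratio: 48/12 = 4.00000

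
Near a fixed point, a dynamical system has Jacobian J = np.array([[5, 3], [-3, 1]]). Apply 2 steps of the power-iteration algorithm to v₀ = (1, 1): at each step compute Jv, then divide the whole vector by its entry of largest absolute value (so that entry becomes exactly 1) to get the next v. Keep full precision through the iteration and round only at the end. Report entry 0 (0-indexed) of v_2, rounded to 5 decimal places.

Jv0 = (8.000000, -2.000000); divide by 8.000000 → v1 = (1.000000, -0.250000)
Jv1 = (4.250000, -3.250000); divide by 4.250000 → v2 = (1.000000, -0.764706)
Requested entry of v2: 34/34 = 1.00000

1.00000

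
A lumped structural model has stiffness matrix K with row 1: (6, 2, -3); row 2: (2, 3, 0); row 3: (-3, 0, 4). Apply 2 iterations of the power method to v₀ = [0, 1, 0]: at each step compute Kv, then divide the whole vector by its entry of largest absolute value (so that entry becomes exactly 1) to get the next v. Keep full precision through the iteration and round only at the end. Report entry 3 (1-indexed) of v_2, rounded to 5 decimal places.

Kv0 = (2.000000, 3.000000, 0.000000); divide by 3.000000 → v1 = (0.666667, 1.000000, 0.000000)
Kv1 = (6.000000, 4.333333, -2.000000); divide by 6.000000 → v2 = (1.000000, 0.722222, -0.333333)
Requested entry of v2: -6/18 = -0.33333

-0.33333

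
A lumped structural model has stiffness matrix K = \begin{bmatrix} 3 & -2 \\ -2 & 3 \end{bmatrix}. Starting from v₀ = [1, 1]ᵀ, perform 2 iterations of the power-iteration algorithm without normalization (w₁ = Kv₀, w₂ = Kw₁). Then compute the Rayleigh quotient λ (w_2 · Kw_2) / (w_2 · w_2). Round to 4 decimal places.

w1 = Kv₀ = (1, 1)
w2 = Kw1 = (1, 1)
Kw2 = (1, 1)
w2·Kw2 = 1·1 + 1·1 = 2; w2·w2 = 1·1 + 1·1 = 2
λ ≈ 2/2 = 1.0000

1.0000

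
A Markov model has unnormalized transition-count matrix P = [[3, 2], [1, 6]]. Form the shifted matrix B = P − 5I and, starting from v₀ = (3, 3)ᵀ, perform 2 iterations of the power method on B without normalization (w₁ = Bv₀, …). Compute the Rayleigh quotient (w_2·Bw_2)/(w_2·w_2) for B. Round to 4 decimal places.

B = P − 5I has rows (-2, 2); (1, 1)
w1 = Bv₀ = ((-2)·3 + 2·3; 1·3 + 1·3) = (0, 6)
w2 = Bw1 = ((-2)·0 + 2·6; 1·0 + 1·6) = (12, 6)
Bw2 = (-12, 18)
w2·Bw2 = -36; w2·w2 = 180; μ ≈ -36/180 = -0.2000

-0.2000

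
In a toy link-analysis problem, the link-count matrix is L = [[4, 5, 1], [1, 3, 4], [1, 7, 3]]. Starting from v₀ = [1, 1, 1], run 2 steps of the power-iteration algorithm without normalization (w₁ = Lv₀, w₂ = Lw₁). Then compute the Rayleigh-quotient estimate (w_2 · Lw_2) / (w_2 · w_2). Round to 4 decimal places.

9.3655

w1 = Lv₀ = (4·1 + 5·1 + 1·1; 1·1 + 3·1 + 4·1; 1·1 + 7·1 + 3·1) = (10, 8, 11)
w2 = Lw1 = (4·10 + 5·8 + 1·11; 1·10 + 3·8 + 4·11; 1·10 + 7·8 + 3·11) = (91, 78, 99)
Lw2 = (853, 721, 934)
w2·Lw2 = 91·853 + 78·721 + 99·934 = 226327; w2·w2 = 91·91 + 78·78 + 99·99 = 24166
λ ≈ 226327/24166 = 9.3655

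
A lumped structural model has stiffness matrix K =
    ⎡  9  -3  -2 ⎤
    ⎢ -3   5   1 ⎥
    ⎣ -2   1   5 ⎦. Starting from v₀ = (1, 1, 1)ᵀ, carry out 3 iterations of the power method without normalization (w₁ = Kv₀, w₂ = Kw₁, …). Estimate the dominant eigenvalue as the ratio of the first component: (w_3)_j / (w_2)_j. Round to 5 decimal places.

6.31579

w1 = Kv₀ = (9·1 + (-3)·1 + (-2)·1; (-3)·1 + 5·1 + 1·1; (-2)·1 + 1·1 + 5·1) = (4, 3, 4)
w2 = Kw1 = (9·4 + (-3)·3 + (-2)·4; (-3)·4 + 5·3 + 1·4; (-2)·4 + 1·3 + 5·4) = (19, 7, 15)
w3 = Kw2 = (120, -7, 44)
Ratio at component: 120 / 19 = 6.31579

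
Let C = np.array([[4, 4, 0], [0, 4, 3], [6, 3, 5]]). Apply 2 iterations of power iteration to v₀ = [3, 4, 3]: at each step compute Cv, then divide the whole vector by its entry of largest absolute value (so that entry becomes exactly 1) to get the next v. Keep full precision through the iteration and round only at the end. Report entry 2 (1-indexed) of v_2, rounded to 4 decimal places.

0.5021

Cv0 = (28.00000, 25.00000, 45.00000); divide by 45.00000 → v1 = (0.62222, 0.55556, 1.00000)
Cv1 = (4.71111, 5.22222, 10.40000); divide by 10.40000 → v2 = (0.45299, 0.50214, 1.00000)
Requested entry of v2: 235/468 = 0.5021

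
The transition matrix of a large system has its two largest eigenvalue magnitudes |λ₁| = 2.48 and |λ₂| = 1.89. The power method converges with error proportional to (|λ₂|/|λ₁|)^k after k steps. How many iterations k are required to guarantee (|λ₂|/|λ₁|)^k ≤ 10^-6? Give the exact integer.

51

|λ₂/λ₁| = 1.89/2.48 = 0.76210
Need k ≥ ln(10^-6) / ln(0.76210) = -13.8155 / -0.2717 ≈ 50.852
Smallest integer k satisfying the bound: 51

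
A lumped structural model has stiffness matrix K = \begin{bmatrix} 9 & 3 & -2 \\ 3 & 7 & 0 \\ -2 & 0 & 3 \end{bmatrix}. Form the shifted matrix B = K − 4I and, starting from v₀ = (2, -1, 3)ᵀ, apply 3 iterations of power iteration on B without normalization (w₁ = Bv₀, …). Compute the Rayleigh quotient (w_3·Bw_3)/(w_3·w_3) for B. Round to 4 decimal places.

7.3841

B = K − 4I has rows (5, 3, -2); (3, 3, 0); (-2, 0, -1)
w1 = Bv₀ = (5·2 + 3·(-1) + (-2)·3; 3·2 + 3·(-1) + 0·3; (-2)·2 + 0·(-1) + (-1)·3) = (1, 3, -7)
w2 = Bw1 = (5·1 + 3·3 + (-2)·(-7); 3·1 + 3·3 + 0·(-7); (-2)·1 + 0·3 + (-1)·(-7)) = (28, 12, 5)
w3 = Bw2 = (166, 120, -61)
Bw3 = (1312, 858, -271)
w3·Bw3 = 337283; w3·w3 = 45677; μ ≈ 337283/45677 = 7.3841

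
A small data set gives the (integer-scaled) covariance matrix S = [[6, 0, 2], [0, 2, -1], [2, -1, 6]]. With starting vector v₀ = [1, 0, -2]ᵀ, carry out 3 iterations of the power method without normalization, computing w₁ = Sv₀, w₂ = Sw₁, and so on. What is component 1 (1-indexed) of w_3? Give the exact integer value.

-164

w1 = Sv₀ = (6·1 + 0·0 + 2·(-2); 0·1 + 2·0 + (-1)·(-2); 2·1 + (-1)·0 + 6·(-2)) = (2, 2, -10)
w2 = Sw1 = (6·2 + 0·2 + 2·(-10); 0·2 + 2·2 + (-1)·(-10); 2·2 + (-1)·2 + 6·(-10)) = (-8, 14, -58)
w3 = Sw2 = (-164, 86, -378)
The requested component of w3 is -164.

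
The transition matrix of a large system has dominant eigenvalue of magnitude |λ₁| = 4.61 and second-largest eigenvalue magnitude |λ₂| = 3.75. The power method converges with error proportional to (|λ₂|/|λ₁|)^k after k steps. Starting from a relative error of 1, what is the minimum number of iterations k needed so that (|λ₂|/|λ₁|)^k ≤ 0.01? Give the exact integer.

|λ₂/λ₁| = 3.75/4.61 = 0.81345
Need k ≥ ln(0.01) / ln(0.81345) = -4.6052 / -0.2065 ≈ 22.304
Smallest integer k satisfying the bound: 23

23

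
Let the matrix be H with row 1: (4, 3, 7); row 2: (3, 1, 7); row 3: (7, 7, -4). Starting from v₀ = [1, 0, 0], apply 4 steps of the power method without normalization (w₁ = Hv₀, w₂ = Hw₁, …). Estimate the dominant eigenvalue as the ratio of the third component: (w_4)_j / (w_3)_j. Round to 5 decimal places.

λ ≈ 4.47619

w1 = Hv₀ = (4·1 + 3·0 + 7·0; 3·1 + 1·0 + 7·0; 7·1 + 7·0 + (-4)·0) = (4, 3, 7)
w2 = Hw1 = (4·4 + 3·3 + 7·7; 3·4 + 1·3 + 7·7; 7·4 + 7·3 + (-4)·7) = (74, 64, 21)
w3 = Hw2 = (635, 433, 882)
w4 = Hw3 = (10013, 8512, 3948)
Ratio at component: 3948 / 882 = 4.47619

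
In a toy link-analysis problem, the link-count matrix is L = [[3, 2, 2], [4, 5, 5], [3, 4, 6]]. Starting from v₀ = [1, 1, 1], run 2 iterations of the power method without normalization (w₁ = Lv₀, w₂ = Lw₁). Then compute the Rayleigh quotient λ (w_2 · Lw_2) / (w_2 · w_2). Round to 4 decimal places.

w1 = Lv₀ = (3·1 + 2·1 + 2·1; 4·1 + 5·1 + 5·1; 3·1 + 4·1 + 6·1) = (7, 14, 13)
w2 = Lw1 = (3·7 + 2·14 + 2·13; 4·7 + 5·14 + 5·13; 3·7 + 4·14 + 6·13) = (75, 163, 155)
Lw2 = (861, 1890, 1807)
w2·Lw2 = 75·861 + 163·1890 + 155·1807 = 652730; w2·w2 = 75·75 + 163·163 + 155·155 = 56219
λ ≈ 652730/56219 = 11.6105

11.6105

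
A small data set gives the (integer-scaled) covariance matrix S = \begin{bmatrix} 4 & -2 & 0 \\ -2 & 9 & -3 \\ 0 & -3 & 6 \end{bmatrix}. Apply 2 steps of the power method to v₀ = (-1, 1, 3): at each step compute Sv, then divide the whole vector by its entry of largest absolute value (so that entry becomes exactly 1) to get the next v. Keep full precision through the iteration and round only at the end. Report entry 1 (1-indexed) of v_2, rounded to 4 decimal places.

-0.3333

Sv0 = (-6.00000, 2.00000, 15.00000); divide by 15.00000 → v1 = (-0.40000, 0.13333, 1.00000)
Sv1 = (-1.86667, -1.00000, 5.60000); divide by 5.60000 → v2 = (-0.33333, -0.17857, 1.00000)
Requested entry of v2: -28/84 = -0.3333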